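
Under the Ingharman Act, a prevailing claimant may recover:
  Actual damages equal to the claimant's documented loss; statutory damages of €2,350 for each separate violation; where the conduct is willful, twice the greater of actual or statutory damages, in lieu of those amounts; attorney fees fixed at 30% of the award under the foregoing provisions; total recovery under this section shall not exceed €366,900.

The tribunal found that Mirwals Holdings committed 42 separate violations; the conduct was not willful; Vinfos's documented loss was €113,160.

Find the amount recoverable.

Statutory damages: 42 × €2,350 = €98,700
Conduct not willful: the in-lieu enhancement does not apply.
Actual plus statutory damages: €113,160 + €98,700 = €211,860
Attorney fees: 30% of €211,860 = €63,558
Total before cap: €211,860 + €63,558 = €275,418
Cap at €366,900: €275,418 is within the cap, no reduction.

€275,418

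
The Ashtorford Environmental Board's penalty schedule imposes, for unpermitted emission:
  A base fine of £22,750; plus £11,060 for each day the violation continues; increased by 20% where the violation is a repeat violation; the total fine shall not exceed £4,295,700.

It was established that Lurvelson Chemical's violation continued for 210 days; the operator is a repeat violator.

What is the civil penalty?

£2,814,420

Per-day component: 210 × £11,060 = £2,322,600
Base plus per-day: £22,750 + £2,322,600 = £2,345,350
Enhancement: 20% of £2,345,350 = £469,070
Enhanced fine: £2,345,350 + £469,070 = £2,814,420
Cap at £4,295,700: £2,814,420 is within the cap, no reduction.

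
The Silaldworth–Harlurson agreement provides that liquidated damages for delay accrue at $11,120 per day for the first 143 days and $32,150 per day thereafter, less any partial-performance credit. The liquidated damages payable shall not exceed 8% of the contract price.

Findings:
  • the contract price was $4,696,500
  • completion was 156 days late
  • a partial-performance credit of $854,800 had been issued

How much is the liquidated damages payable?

$375,720

First 143 days: 143 × $11,120 = $1,590,160
Remaining days: (156 − 143) × $32,150 = $417,950
Accrued per-day damages: $1,590,160 + $417,950 = $2,008,110
Less partial-performance credit: $2,008,110 − $854,800 = $1,153,310
Cap: 8% of $4,696,500 = $375,720
Cap at $375,720: $1,153,310 exceeds the cap → $375,720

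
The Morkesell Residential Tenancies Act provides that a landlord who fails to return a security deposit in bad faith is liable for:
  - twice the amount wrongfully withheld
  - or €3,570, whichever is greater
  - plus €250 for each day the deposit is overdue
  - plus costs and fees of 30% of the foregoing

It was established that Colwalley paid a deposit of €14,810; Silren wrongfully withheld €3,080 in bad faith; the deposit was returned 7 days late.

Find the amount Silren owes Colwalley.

Doubled: 2 × €3,080 = €6,160
Minimum €3,570: €6,160 meets the minimum, no increase.
Late-return penalty: 7 × €250 = €1,750
Damages plus late penalty: €6,160 + €1,750 = €7,910
Costs and fees: 30% of €7,910 = €2,373
Total recovery: €7,910 + €2,373 = €10,283

€10,283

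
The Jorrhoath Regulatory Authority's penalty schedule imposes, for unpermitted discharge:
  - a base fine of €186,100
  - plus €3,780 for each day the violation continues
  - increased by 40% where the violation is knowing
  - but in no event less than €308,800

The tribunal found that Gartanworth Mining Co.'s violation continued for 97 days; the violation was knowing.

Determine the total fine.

Per-day component: 97 × €3,780 = €366,660
Base plus per-day: €186,100 + €366,660 = €552,760
Enhancement: 40% of €552,760 = €221,104
Enhanced fine: €552,760 + €221,104 = €773,864
Minimum €308,800: €773,864 meets the minimum, no increase.

€773,864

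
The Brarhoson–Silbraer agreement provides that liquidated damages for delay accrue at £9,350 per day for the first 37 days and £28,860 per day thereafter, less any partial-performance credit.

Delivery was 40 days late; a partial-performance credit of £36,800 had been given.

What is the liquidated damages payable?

£395,730

First 37 days: 37 × £9,350 = £345,950
Remaining days: (40 − 37) × £28,860 = £86,580
Accrued per-day damages: £345,950 + £86,580 = £432,530
Less partial-performance credit: £432,530 − £36,800 = £395,730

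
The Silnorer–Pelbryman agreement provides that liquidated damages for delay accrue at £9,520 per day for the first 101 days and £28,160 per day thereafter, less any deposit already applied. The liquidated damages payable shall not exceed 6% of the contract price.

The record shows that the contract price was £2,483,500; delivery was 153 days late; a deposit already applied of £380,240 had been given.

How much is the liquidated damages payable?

First 101 days: 101 × £9,520 = £961,520
Remaining days: (153 − 101) × £28,160 = £1,464,320
Accrued per-day damages: £961,520 + £1,464,320 = £2,425,840
Less deposit already applied: £2,425,840 − £380,240 = £2,045,600
Cap: 6% of £2,483,500 = £149,010
Cap at £149,010: £2,045,600 exceeds the cap → £149,010

£149,010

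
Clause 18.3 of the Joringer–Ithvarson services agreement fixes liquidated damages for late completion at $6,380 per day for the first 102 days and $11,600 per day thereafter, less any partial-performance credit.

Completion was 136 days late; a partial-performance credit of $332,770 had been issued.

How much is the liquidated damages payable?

$712,390

First 102 days: 102 × $6,380 = $650,760
Remaining days: (136 − 102) × $11,600 = $394,400
Accrued per-day damages: $650,760 + $394,400 = $1,045,160
Less partial-performance credit: $1,045,160 − $332,770 = $712,390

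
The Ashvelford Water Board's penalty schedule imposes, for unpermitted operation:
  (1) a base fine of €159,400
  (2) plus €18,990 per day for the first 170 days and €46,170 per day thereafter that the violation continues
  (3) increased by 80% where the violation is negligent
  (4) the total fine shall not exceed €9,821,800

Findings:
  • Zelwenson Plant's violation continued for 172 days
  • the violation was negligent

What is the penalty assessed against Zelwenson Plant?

€6,264,072

First 170 days: 170 × €18,990 = €3,228,300
Remaining days: (172 − 170) × €46,170 = €92,340
Per-day component: €3,228,300 + €92,340 = €3,320,640
Base plus per-day: €159,400 + €3,320,640 = €3,480,040
Enhancement: 80% of €3,480,040 = €2,784,032
Enhanced fine: €3,480,040 + €2,784,032 = €6,264,072
Cap at €9,821,800: €6,264,072 is within the cap, no reduction.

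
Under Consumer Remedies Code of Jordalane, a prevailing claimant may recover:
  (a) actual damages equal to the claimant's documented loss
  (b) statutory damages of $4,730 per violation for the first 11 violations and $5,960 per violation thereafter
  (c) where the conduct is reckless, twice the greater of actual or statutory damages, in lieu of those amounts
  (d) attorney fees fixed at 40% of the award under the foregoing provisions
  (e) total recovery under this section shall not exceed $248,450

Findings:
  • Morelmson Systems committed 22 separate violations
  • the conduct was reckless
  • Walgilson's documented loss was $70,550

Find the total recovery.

Total recovery: $248,450

First 11 violations: 11 × $4,730 = $52,030
Remaining violations: (22 − 11) × $5,960 = $65,560
Statutory damages: $52,030 + $65,560 = $117,590
Greater of actual damages ($70,550) or statutory damages ($117,590): $117,590
Doubled: 2 × $117,590 = $235,180
Attorney fees: 40% of $235,180 = $94,072
Total before cap: $235,180 + $94,072 = $329,252
Cap at $248,450: $329,252 exceeds the cap → $248,450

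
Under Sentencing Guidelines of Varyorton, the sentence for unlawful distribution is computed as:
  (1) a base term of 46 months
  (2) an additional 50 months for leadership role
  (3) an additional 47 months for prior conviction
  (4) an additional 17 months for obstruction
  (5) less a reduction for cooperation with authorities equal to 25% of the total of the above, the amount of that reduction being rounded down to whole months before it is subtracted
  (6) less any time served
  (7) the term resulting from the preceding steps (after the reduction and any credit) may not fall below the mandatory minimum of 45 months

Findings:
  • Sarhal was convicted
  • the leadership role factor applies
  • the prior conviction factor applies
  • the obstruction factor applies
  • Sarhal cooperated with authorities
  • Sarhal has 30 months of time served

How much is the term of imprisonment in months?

90 months

Leadership role enhancement: +50 months
Prior conviction enhancement: +47 months
Obstruction enhancement: +17 months
Adjusted term: 46 months + 50 months + 47 months + 17 months = 160 months
Cooperation with authorities reduction: 25% of 160 months = 40 months (rounded down)
After reduction: 160 − 40 = 120 months
Less time served: 120 months − 30 months = 90 months
Minimum 45 months: 90 months meets the minimum, no increase.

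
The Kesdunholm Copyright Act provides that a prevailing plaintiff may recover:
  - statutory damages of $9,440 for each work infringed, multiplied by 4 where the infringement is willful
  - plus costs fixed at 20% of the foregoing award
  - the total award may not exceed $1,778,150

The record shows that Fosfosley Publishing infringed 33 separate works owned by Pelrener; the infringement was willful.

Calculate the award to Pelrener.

Statutory damages: 33 × $9,440 = $311,520
Multiplied by 4: 4 × $311,520 = $1,246,080
Costs: 20% of $1,246,080 = $249,216
Award plus costs: $1,246,080 + $249,216 = $1,495,296
Cap at $1,778,150: $1,495,296 is within the cap, no reduction.

$1,495,296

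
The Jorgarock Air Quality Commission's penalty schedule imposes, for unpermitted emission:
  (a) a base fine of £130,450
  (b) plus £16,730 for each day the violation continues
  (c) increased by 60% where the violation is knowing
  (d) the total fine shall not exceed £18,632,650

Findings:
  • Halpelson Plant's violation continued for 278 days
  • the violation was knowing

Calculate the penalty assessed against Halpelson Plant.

Per-day component: 278 × £16,730 = £4,650,940
Base plus per-day: £130,450 + £4,650,940 = £4,781,390
Enhancement: 60% of £4,781,390 = £2,868,834
Enhanced fine: £4,781,390 + £2,868,834 = £7,650,224
Cap at £18,632,650: £7,650,224 is within the cap, no reduction.

£7,650,224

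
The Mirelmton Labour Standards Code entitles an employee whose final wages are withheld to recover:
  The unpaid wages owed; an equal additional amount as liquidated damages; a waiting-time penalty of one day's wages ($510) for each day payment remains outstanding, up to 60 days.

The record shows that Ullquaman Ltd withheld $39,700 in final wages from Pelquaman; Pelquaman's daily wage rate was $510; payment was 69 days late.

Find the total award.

Liquidated damages (equal amount): $39,700
Penalty days: min(69, 60) = 60
Waiting-time penalty: 60 × $510 = $30,600
Total award: $39,700 + $39,700 + $30,600 = $110,000

$110,000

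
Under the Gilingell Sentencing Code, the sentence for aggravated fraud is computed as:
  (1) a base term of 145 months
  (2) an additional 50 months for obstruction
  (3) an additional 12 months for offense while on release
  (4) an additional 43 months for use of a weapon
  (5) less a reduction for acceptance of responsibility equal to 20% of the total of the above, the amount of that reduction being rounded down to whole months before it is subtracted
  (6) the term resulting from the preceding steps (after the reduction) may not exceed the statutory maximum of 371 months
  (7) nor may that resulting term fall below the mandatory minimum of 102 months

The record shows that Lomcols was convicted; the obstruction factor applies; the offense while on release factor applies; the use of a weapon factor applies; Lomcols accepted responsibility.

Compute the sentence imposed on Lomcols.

Obstruction enhancement: +50 months
Offense while on release enhancement: +12 months
Use of a weapon enhancement: +43 months
Adjusted term: 145 months + 50 months + 12 months + 43 months = 250 months
Acceptance of responsibility reduction: 20% of 250 months = 50 months (rounded down)
After reduction: 250 − 50 = 200 months
Cap at 371 months: 200 months is within the cap, no reduction.
Minimum 102 months: 200 months meets the minimum, no increase.

Sentence: 200 months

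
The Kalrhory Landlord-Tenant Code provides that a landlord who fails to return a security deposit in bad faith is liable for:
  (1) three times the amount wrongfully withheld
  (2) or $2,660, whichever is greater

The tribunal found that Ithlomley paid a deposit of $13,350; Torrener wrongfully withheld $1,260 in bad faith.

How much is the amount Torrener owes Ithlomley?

$3,780

Trebled: 3 × $1,260 = $3,780
Minimum $2,660: $3,780 meets the minimum, no increase.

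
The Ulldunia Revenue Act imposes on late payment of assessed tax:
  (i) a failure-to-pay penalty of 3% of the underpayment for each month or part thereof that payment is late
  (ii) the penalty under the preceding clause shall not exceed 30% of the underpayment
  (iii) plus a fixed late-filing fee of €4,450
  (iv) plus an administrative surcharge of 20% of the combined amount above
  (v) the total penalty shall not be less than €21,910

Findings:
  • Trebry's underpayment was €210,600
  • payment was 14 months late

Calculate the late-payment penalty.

Penalty: €81,156

Accrued rate: 3% × 14 = 42%, capped at 30% → 30%
Failure-to-pay penalty: 30% of €210,600 = €63,180
Penalty before surcharge: €63,180 + €4,450 = €67,630
Administrative surcharge: 20% of €67,630 = €13,526
Total penalty: €67,630 + €13,526 = €81,156
Minimum €21,910: €81,156 meets the minimum, no increase.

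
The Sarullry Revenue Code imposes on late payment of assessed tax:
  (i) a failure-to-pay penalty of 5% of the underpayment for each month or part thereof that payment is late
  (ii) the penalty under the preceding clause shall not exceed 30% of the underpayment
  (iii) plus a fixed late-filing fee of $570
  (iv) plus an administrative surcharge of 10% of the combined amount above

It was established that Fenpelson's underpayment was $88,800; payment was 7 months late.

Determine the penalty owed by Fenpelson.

$29,931

Accrued rate: 5% × 7 = 35%, capped at 30% → 30%
Failure-to-pay penalty: 30% of $88,800 = $26,640
Penalty before surcharge: $26,640 + $570 = $27,210
Administrative surcharge: 10% of $27,210 = $2,721
Total penalty: $27,210 + $2,721 = $29,931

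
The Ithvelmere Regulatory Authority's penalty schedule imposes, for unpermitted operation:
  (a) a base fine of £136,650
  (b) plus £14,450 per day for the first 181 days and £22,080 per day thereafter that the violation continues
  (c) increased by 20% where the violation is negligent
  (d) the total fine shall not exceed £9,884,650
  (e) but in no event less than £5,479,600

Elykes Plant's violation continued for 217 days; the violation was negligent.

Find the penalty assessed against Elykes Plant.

First 181 days: 181 × £14,450 = £2,615,450
Remaining days: (217 − 181) × £22,080 = £794,880
Per-day component: £2,615,450 + £794,880 = £3,410,330
Base plus per-day: £136,650 + £3,410,330 = £3,546,980
Enhancement: 20% of £3,546,980 = £709,396
Enhanced fine: £3,546,980 + £709,396 = £4,256,376
Cap at £9,884,650: £4,256,376 is within the cap, no reduction.
Minimum £5,479,600: £4,256,376 is below the minimum → £5,479,600

£5,479,600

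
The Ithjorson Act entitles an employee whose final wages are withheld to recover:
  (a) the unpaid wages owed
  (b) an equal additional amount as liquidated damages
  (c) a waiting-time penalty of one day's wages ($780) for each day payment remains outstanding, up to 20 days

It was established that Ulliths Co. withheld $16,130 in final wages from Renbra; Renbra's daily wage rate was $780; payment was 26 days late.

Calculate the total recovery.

$47,860

Liquidated damages (equal amount): $16,130
Penalty days: min(26, 20) = 20
Waiting-time penalty: 20 × $780 = $15,600
Total award: $16,130 + $16,130 + $15,600 = $47,860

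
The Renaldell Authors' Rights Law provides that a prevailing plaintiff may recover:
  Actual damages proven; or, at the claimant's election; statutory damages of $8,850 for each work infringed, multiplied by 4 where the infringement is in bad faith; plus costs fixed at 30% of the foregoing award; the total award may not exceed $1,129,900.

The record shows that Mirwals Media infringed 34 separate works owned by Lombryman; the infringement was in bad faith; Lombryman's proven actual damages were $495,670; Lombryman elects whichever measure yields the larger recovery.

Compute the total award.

$1,129,900

Statutory damages: 34 × $8,850 = $300,900
Multiplied by 4: 4 × $300,900 = $1,203,600
Greater of actual damages ($495,670) or enhanced statutory damages ($1,203,600): $1,203,600
Costs: 30% of $1,203,600 = $361,080
Award plus costs: $1,203,600 + $361,080 = $1,564,680
Cap at $1,129,900: $1,564,680 exceeds the cap → $1,129,900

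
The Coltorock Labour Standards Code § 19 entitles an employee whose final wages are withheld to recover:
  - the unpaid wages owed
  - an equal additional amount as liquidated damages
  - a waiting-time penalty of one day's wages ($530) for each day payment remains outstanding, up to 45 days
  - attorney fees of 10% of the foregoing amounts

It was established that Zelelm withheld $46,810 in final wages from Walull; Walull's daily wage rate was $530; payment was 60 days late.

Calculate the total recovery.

Liquidated damages (equal amount): $46,810
Penalty days: min(60, 45) = 45
Waiting-time penalty: 45 × $530 = $23,850
Subtotal: $46,810 + $46,810 + $23,850 = $117,470
Attorney fees: 10% of $117,470 = $11,747
Total award: $117,470 + $11,747 = $129,217

$129,217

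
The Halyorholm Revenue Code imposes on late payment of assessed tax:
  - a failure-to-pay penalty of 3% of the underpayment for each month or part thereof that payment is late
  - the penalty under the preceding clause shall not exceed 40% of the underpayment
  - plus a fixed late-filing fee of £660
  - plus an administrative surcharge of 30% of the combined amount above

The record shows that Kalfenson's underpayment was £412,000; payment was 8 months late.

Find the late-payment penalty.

£129,402

Accrued rate: 3% × 8 = 24%, capped at 40% → 24%
Failure-to-pay penalty: 24% of £412,000 = £98,880
Penalty before surcharge: £98,880 + £660 = £99,540
Administrative surcharge: 30% of £99,540 = £29,862
Total penalty: £99,540 + £29,862 = £129,402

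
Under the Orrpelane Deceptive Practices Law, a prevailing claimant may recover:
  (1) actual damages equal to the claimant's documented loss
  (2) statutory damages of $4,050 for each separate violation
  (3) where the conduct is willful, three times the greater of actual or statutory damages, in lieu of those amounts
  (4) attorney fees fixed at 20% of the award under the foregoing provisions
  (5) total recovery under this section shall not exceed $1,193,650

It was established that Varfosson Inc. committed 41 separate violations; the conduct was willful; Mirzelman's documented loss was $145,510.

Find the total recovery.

Statutory damages: 41 × $4,050 = $166,050
Greater of actual damages ($145,510) or statutory damages ($166,050): $166,050
Trebled: 3 × $166,050 = $498,150
Attorney fees: 20% of $498,150 = $99,630
Total before cap: $498,150 + $99,630 = $597,780
Cap at $1,193,650: $597,780 is within the cap, no reduction.

$597,780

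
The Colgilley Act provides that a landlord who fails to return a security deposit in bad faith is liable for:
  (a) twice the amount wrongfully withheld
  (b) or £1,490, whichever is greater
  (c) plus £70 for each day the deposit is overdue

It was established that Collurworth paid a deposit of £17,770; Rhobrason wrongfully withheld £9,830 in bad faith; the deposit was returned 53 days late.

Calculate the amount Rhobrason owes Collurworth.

Doubled: 2 × £9,830 = £19,660
Minimum £1,490: £19,660 meets the minimum, no increase.
Late-return penalty: 53 × £70 = £3,710
Damages plus late penalty: £19,660 + £3,710 = £23,370

£23,370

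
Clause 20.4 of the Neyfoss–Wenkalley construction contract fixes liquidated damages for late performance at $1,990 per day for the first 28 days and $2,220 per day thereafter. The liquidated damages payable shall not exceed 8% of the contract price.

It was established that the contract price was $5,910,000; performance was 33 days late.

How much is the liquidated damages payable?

$66,820

First 28 days: 28 × $1,990 = $55,720
Remaining days: (33 − 28) × $2,220 = $11,100
Accrued per-day damages: $55,720 + $11,100 = $66,820
Cap: 8% of $5,910,000 = $472,800
Cap at $472,800: $66,820 is within the cap, no reduction.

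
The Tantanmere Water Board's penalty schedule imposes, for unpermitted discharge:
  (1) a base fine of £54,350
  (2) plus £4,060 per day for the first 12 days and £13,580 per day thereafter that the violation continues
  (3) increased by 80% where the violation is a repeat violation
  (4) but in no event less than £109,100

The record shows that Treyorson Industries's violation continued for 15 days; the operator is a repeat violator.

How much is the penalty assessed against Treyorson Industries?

First 12 days: 12 × £4,060 = £48,720
Remaining days: (15 − 12) × £13,580 = £40,740
Per-day component: £48,720 + £40,740 = £89,460
Base plus per-day: £54,350 + £89,460 = £143,810
Enhancement: 80% of £143,810 = £115,048
Enhanced fine: £143,810 + £115,048 = £258,858
Minimum £109,100: £258,858 meets the minimum, no increase.

£258,858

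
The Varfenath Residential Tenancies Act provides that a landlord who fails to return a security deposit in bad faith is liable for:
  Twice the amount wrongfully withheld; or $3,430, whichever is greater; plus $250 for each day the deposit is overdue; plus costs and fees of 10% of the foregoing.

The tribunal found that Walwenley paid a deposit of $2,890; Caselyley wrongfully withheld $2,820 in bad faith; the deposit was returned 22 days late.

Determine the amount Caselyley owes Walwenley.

Doubled: 2 × $2,820 = $5,640
Minimum $3,430: $5,640 meets the minimum, no increase.
Late-return penalty: 22 × $250 = $5,500
Damages plus late penalty: $5,640 + $5,500 = $11,140
Costs and fees: 10% of $11,140 = $1,114
Total recovery: $11,140 + $1,114 = $12,254

$12,254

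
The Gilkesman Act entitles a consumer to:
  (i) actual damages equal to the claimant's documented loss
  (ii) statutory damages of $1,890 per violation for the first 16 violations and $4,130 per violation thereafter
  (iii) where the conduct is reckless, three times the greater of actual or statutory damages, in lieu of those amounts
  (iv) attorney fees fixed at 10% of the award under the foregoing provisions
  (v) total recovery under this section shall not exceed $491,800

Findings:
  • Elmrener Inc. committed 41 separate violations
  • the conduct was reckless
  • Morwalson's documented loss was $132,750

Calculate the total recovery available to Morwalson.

First 16 violations: 16 × $1,890 = $30,240
Remaining violations: (41 − 16) × $4,130 = $103,250
Statutory damages: $30,240 + $103,250 = $133,490
Greater of actual damages ($132,750) or statutory damages ($133,490): $133,490
Trebled: 3 × $133,490 = $400,470
Attorney fees: 10% of $400,470 = $40,047
Total before cap: $400,470 + $40,047 = $440,517
Cap at $491,800: $440,517 is within the cap, no reduction.

$440,517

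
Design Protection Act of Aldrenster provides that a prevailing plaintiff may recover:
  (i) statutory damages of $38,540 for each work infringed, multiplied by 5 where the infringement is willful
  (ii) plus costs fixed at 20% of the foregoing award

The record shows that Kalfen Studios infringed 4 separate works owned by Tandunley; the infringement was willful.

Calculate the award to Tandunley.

Statutory damages: 4 × $38,540 = $154,160
Multiplied by 5: 5 × $154,160 = $770,800
Costs: 20% of $770,800 = $154,160
Award plus costs: $770,800 + $154,160 = $924,960

$924,960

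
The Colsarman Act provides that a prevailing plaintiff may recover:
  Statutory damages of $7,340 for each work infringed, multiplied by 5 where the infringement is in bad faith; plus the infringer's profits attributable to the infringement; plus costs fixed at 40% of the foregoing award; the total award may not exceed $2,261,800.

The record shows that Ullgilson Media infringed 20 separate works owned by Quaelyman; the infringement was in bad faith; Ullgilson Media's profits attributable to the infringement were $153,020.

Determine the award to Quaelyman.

$1,241,828

Statutory damages: 20 × $7,340 = $146,800
Multiplied by 5: 5 × $146,800 = $734,000
Combined award: $734,000 + $153,020 = $887,020
Costs: 40% of $887,020 = $354,808
Award plus costs: $887,020 + $354,808 = $1,241,828
Cap at $2,261,800: $1,241,828 is within the cap, no reduction.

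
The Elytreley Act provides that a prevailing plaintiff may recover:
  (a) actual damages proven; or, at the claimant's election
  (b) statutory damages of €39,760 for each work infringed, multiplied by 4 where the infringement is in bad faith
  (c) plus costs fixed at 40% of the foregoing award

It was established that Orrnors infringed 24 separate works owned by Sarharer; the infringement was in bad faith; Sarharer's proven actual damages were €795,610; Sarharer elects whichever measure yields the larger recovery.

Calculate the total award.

Statutory damages: 24 × €39,760 = €954,240
Multiplied by 4: 4 × €954,240 = €3,816,960
Greater of actual damages (€795,610) or enhanced statutory damages (€3,816,960): €3,816,960
Costs: 40% of €3,816,960 = €1,526,784
Award plus costs: €3,816,960 + €1,526,784 = €5,343,744

€5,343,744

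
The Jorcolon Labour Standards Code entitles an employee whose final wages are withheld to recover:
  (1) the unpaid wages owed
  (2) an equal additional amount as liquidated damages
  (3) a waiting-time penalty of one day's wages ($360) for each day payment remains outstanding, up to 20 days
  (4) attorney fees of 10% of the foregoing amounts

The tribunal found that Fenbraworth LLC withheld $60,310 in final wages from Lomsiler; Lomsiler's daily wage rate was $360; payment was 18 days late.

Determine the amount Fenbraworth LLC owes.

Liquidated damages (equal amount): $60,310
Penalty days: min(18, 20) = 18
Waiting-time penalty: 18 × $360 = $6,480
Subtotal: $60,310 + $60,310 + $6,480 = $127,100
Attorney fees: 10% of $127,100 = $12,710
Total award: $127,100 + $12,710 = $139,810

$139,810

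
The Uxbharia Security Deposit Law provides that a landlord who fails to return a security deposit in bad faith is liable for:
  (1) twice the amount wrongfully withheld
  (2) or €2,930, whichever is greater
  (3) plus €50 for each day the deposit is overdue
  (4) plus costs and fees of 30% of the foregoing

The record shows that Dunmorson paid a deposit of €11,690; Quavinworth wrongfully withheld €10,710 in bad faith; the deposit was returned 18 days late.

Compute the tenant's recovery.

€29,016

Doubled: 2 × €10,710 = €21,420
Minimum €2,930: €21,420 meets the minimum, no increase.
Late-return penalty: 18 × €50 = €900
Damages plus late penalty: €21,420 + €900 = €22,320
Costs and fees: 30% of €22,320 = €6,696
Total recovery: €22,320 + €6,696 = €29,016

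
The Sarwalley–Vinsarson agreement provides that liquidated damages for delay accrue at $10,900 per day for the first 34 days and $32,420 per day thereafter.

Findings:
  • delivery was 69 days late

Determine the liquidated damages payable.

$1,505,300

First 34 days: 34 × $10,900 = $370,600
Remaining days: (69 − 34) × $32,420 = $1,134,700
Accrued per-day damages: $370,600 + $1,134,700 = $1,505,300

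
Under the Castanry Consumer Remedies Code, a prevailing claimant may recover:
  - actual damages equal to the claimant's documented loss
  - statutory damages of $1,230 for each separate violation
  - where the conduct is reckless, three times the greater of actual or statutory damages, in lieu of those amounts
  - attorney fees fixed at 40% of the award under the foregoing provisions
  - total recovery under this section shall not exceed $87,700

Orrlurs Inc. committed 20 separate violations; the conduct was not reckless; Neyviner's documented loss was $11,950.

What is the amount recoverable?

$51,170

Statutory damages: 20 × $1,230 = $24,600
Conduct not reckless: the in-lieu enhancement does not apply.
Actual plus statutory damages: $11,950 + $24,600 = $36,550
Attorney fees: 40% of $36,550 = $14,620
Total before cap: $36,550 + $14,620 = $51,170
Cap at $87,700: $51,170 is within the cap, no reduction.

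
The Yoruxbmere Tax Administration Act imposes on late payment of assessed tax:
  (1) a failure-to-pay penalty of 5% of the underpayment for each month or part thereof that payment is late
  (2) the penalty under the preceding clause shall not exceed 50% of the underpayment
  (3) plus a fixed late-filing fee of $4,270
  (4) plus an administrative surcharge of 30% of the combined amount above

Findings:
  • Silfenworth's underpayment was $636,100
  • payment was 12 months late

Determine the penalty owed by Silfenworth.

$419,016

Accrued rate: 5% × 12 = 60%, capped at 50% → 50%
Failure-to-pay penalty: 50% of $636,100 = $318,050
Penalty before surcharge: $318,050 + $4,270 = $322,320
Administrative surcharge: 30% of $322,320 = $96,696
Total penalty: $322,320 + $96,696 = $419,016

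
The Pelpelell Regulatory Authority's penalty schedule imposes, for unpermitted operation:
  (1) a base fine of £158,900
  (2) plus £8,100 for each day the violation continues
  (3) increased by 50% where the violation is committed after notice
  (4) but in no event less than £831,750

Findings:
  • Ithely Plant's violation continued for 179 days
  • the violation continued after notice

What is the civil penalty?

£2,413,200

Per-day component: 179 × £8,100 = £1,449,900
Base plus per-day: £158,900 + £1,449,900 = £1,608,800
Enhancement: 50% of £1,608,800 = £804,400
Enhanced fine: £1,608,800 + £804,400 = £2,413,200
Minimum £831,750: £2,413,200 meets the minimum, no increase.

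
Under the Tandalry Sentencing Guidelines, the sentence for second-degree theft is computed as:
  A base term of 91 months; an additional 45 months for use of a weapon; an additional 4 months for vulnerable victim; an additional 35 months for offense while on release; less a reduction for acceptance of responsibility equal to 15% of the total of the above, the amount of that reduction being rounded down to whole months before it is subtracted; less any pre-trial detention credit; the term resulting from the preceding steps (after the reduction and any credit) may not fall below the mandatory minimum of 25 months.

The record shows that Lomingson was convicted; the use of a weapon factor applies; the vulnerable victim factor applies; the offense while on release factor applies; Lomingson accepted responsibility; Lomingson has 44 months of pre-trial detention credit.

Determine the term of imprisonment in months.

Use of a weapon enhancement: +45 months
Vulnerable victim enhancement: +4 months
Offense while on release enhancement: +35 months
Adjusted term: 91 months + 45 months + 4 months + 35 months = 175 months
Acceptance of responsibility reduction: 15% of 175 months = 26 months (rounded down)
After reduction: 175 − 26 = 149 months
Less pre-trial detention credit: 149 months − 44 months = 105 months
Minimum 25 months: 105 months meets the minimum, no increase.

105 months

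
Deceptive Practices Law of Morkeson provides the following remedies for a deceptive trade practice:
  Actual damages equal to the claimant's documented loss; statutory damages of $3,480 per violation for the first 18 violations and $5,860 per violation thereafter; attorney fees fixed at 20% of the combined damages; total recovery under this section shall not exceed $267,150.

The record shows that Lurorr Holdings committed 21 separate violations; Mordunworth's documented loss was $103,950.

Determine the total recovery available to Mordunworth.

$221,004

First 18 violations: 18 × $3,480 = $62,640
Remaining violations: (21 − 18) × $5,860 = $17,580
Statutory damages: $62,640 + $17,580 = $80,220
Combined damages: $103,950 + $80,220 = $184,170
Attorney fees: 20% of $184,170 = $36,834
Total before cap: $184,170 + $36,834 = $221,004
Cap at $267,150: $221,004 is within the cap, no reduction.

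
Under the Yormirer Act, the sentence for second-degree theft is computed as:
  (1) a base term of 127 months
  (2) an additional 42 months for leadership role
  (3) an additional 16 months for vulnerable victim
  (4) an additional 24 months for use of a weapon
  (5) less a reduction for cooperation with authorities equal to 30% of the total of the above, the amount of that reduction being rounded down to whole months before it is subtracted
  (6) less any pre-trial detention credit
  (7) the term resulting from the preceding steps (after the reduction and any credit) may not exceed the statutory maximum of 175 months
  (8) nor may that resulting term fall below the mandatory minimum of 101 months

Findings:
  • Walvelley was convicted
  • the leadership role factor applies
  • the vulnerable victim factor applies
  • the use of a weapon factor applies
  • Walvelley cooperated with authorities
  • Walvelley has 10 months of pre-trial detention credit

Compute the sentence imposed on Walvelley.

Leadership role enhancement: +42 months
Vulnerable victim enhancement: +16 months
Use of a weapon enhancement: +24 months
Adjusted term: 127 months + 42 months + 16 months + 24 months = 209 months
Cooperation with authorities reduction: 30% of 209 months = 62 months (rounded down)
After reduction: 209 − 62 = 147 months
Less pre-trial detention credit: 147 months − 10 months = 137 months
Cap at 175 months: 137 months is within the cap, no reduction.
Minimum 101 months: 137 months meets the minimum, no increase.

137 months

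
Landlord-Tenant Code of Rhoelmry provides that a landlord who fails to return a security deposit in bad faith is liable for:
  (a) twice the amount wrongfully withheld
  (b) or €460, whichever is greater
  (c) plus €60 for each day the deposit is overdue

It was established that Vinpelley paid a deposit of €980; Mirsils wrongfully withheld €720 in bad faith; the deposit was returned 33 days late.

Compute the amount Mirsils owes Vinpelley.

€3,420

Doubled: 2 × €720 = €1,440
Minimum €460: €1,440 meets the minimum, no increase.
Late-return penalty: 33 × €60 = €1,980
Damages plus late penalty: €1,440 + €1,980 = €3,420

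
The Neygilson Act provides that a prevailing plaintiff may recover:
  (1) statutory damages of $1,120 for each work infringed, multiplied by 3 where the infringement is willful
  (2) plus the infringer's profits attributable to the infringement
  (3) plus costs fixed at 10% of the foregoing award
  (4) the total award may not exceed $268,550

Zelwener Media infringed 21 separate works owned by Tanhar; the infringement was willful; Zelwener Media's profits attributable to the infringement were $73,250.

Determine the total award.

$158,191

Statutory damages: 21 × $1,120 = $23,520
Trebled: 3 × $23,520 = $70,560
Combined award: $70,560 + $73,250 = $143,810
Costs: 10% of $143,810 = $14,381
Award plus costs: $143,810 + $14,381 = $158,191
Cap at $268,550: $158,191 is within the cap, no reduction.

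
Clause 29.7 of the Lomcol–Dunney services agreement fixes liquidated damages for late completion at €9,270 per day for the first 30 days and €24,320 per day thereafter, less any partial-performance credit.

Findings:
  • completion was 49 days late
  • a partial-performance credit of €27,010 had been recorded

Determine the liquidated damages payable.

First 30 days: 30 × €9,270 = €278,100
Remaining days: (49 − 30) × €24,320 = €462,080
Accrued per-day damages: €278,100 + €462,080 = €740,180
Less partial-performance credit: €740,180 − €27,010 = €713,170

€713,170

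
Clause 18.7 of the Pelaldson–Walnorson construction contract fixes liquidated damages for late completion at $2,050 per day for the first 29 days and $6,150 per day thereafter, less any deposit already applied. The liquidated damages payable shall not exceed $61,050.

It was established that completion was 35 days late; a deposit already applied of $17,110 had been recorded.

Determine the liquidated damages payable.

First 29 days: 29 × $2,050 = $59,450
Remaining days: (35 − 29) × $6,150 = $36,900
Accrued per-day damages: $59,450 + $36,900 = $96,350
Less deposit already applied: $96,350 − $17,110 = $79,240
Cap at $61,050: $79,240 exceeds the cap → $61,050

$61,050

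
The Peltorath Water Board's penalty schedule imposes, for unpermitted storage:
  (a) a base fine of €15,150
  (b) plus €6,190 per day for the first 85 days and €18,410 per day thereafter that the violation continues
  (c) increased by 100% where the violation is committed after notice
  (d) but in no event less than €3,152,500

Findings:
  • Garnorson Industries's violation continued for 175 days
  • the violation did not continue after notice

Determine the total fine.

€3,152,500

First 85 days: 85 × €6,190 = €526,150
Remaining days: (175 − 85) × €18,410 = €1,656,900
Per-day component: €526,150 + €1,656,900 = €2,183,050
Base plus per-day: €15,150 + €2,183,050 = €2,198,200
The violation did not continue after notice: no 100% increase.
Minimum €3,152,500: €2,198,200 is below the minimum → €3,152,500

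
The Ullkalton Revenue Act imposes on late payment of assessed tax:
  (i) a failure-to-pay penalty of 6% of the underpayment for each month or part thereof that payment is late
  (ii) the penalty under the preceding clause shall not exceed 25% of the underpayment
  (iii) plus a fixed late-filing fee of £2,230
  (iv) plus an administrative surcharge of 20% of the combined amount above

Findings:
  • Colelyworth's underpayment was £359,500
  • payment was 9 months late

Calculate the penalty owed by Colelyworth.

Accrued rate: 6% × 9 = 54%, capped at 25% → 25%
Failure-to-pay penalty: 25% of £359,500 = £89,875
Penalty before surcharge: £89,875 + £2,230 = £92,105
Administrative surcharge: 20% of £92,105 = £18,421
Total penalty: £92,105 + £18,421 = £110,526

£110,526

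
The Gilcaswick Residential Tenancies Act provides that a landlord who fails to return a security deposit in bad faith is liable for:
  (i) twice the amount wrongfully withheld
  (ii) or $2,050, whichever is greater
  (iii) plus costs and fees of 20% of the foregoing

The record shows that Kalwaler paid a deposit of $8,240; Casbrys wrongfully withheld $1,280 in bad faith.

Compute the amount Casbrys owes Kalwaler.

Recovery: $3,072

Doubled: 2 × $1,280 = $2,560
Minimum $2,050: $2,560 meets the minimum, no increase.
Costs and fees: 20% of $2,560 = $512
Total recovery: $2,560 + $512 = $3,072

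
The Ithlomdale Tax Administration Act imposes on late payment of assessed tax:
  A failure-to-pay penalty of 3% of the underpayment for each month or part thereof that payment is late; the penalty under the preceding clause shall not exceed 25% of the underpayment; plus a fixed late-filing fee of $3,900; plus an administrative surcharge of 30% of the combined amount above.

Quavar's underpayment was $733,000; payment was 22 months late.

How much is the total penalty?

Accrued rate: 3% × 22 = 66%, capped at 25% → 25%
Failure-to-pay penalty: 25% of $733,000 = $183,250
Penalty before surcharge: $183,250 + $3,900 = $187,150
Administrative surcharge: 30% of $187,150 = $56,145
Total penalty: $187,150 + $56,145 = $243,295

Penalty: $243,295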